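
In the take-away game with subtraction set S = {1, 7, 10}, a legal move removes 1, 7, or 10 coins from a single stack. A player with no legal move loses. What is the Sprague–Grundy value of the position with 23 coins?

n :  0  1  2  3  4  5  6  7  8  9 10 11 12 13 14 15 16 17 18 19 20 21 22 23
G :  0  1  0  1  0  1  0  1  0  1  2  3  2  3  2  3  2  0  1  0  1  0  1  0

0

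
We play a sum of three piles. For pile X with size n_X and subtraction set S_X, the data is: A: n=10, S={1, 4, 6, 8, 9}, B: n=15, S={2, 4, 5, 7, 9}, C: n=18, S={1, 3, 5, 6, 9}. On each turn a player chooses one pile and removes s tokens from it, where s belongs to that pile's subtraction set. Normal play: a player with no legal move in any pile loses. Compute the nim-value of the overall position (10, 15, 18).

Pile A, S = {1, 4, 6, 8, 9}:
n :  0  1  2  3  4  5  6  7  8  9 10
G :  0  1  0  1  2  0  1  0  1  2  3
G_A(10) = 3.
Pile B, S = {2, 4, 5, 7, 9}:
n :  0  1  2  3  4  5  6  7  8  9 10 11 12 13 14 15
G :  0  0  1  1  2  2  3  3  4  4  5  0  0  1  1  2
G_B(15) = 2.
Pile C, S = {1, 3, 5, 6, 9}:
G(0) = 0
G(1) = mex{0} = 1
G(2) = mex{1} = 0
G(3) = mex{0,0} = 1
G(4) = mex{1,1} = 0
G(5) = mex{0,0,0} = 1
G(6) = mex{1,1,1,0} = 2
G(7) = mex{2,0,0,1} = 3
G(8) = mex{3,1,1,0} = 2
G(9) = mex{2,2,0,1,0} = 3
G(10) = mex{3,3,1,0,1} = 2
G(11) = mex{2,2,2,1,0} = 3
G(12) = mex{3,3,3,2,1} = 0
G(13) = mex{0,2,2,3,0} = 1
G(14) = mex{1,3,3,2,1} = 0
G(15) = mex{0,0,2,3,2} = 1
G(16) = mex{1,1,3,2,3} = 0
G(17) = mex{0,0,0,3,2} = 1
G(18) = mex{1,1,1,0,3} = 2
G_C(18) = 2.
Combined Grundy value = 3 ⊕ 2 ⊕ 2 = 3.

3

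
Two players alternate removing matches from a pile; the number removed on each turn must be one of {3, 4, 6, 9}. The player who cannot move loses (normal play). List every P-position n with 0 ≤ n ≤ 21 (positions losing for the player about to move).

G(0) = 0
G(1) = mex{} = 0
G(2) = mex{} = 0
G(3) = mex{0} = 1
G(4) = mex{0,0} = 1
G(5) = mex{0,0} = 1
G(6) = mex{1,0,0} = 2
G(7) = mex{1,1,0} = 2
G(8) = mex{1,1,0} = 2
G(9) = mex{2,1,1,0} = 3
G(10) = mex{2,2,1,0} = 3
G(11) = mex{2,2,1,0} = 3
G(12) = mex{3,2,2,1} = 0
G(13) = mex{3,3,2,1} = 0
G(14) = mex{3,3,2,1} = 0
G(15) = mex{0,3,3,2} = 1
G(16) = mex{0,0,3,2} = 1
G(17) = mex{0,0,3,2} = 1
G(18) = mex{1,0,0,3} = 2
G(19) = mex{1,1,0,3} = 2
G(20) = mex{1,1,0,3} = 2
G(21) = mex{2,1,1,0} = 3
P-positions are exactly the n with G(n) = 0.

0, 1, 2, 12, 13, 14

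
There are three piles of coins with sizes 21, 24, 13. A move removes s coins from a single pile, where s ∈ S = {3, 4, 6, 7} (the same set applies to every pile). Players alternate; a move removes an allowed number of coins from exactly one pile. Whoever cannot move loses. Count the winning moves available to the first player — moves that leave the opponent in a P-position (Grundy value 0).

All piles use S = {3, 4, 6, 7}:
G(0) = 0
G(1) = mex{} = 0
G(2) = mex{} = 0
G(3) = mex{0} = 1
G(4) = mex{0,0} = 1
G(5) = mex{0,0} = 1
G(6) = mex{1,0,0} = 2
G(7) = mex{1,1,0,0} = 2
G(8) = mex{1,1,0,0} = 2
G(9) = mex{2,1,1,0} = 3
G(10) = mex{2,2,1,1} = 0
G(11) = mex{2,2,1,1} = 0
G(12) = mex{3,2,2,1} = 0
G(13) = mex{0,3,2,2} = 1
G(14) = mex{0,0,2,2} = 1
G(15) = mex{0,0,3,2} = 1
G(16) = mex{1,0,0,3} = 2
G(17) = mex{1,1,0,0} = 2
G(18) = mex{1,1,0,0} = 2
G(19) = mex{2,1,1,0} = 3
G(20) = mex{2,2,1,1} = 0
G(21) = mex{2,2,1,1} = 0
G(22) = mex{3,2,2,1} = 0
G(23) = mex{0,3,2,2} = 1
G(24) = mex{0,0,2,2} = 1
Pile A: G(21) = 0.
Pile B: G(24) = 1.
Pile C: G(13) = 1.
Combined Grundy value = 0 ⊕ 1 ⊕ 1 = 0.
A winning move leaves total XOR = 0, i.e. changes one component's Grundy value g to g ⊕ X where X is the current total.
Pile A: target g' = 0⊕0 = 0, but every legal move changes the Grundy value (mex property), so 0 moves.
Pile B: target g' = 1⊕0 = 1, but every legal move changes the Grundy value (mex property), so 0 moves.
Pile C: target g' = 1⊕0 = 1, but every legal move changes the Grundy value (mex property), so 0 moves.

0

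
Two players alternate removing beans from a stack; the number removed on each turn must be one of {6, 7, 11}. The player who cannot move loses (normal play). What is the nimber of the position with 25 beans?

G(0) = 0
G(1) = mex{} = 0
G(2) = mex{} = 0
G(3) = mex{} = 0
G(4) = mex{} = 0
G(5) = mex{} = 0
G(6) = mex{0} = 1
G(7) = mex{0,0} = 1
G(8) = mex{0,0} = 1
G(9) = mex{0,0} = 1
G(10) = mex{0,0} = 1
G(11) = mex{0,0,0} = 1
G(12) = mex{1,0,0} = 2
G(13) = mex{1,1,0} = 2
G(14) = mex{1,1,0} = 2
G(15) = mex{1,1,0} = 2
G(16) = mex{1,1,0} = 2
G(17) = mex{1,1,1} = 0
G(18) = mex{2,1,1} = 0
G(19) = mex{2,2,1} = 0
G(20) = mex{2,2,1} = 0
G(21) = mex{2,2,1} = 0
G(22) = mex{2,2,1} = 0
G(23) = mex{0,2,2} = 1
G(24) = mex{0,0,2} = 1
G(25) = mex{0,0,2} = 1

1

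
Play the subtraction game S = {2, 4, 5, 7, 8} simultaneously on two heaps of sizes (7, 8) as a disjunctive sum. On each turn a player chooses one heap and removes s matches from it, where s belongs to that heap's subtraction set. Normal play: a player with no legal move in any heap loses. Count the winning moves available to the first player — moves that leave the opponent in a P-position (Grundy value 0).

1

All heaps use S = {2, 4, 5, 7, 8}:
n : 0 1 2 3 4 5 6 7 8
G : 0 0 1 1 2 2 3 3 4
Heap A: G(7) = 3.
Heap B: G(8) = 4.
Combined Grundy value = 3 ⊕ 4 = 7.
A winning move leaves total XOR = 0, i.e. changes one component's Grundy value g to g ⊕ X where X is the current total.
Heap A: need g' = 3⊕7 = 4. Options: 7−2→G=2, 7−4→G=1, 7−5→G=1, 7−7→G=0. Hits: 0.
Heap B: need g' = 4⊕7 = 3. Options: 8−2→G=3, 8−4→G=2, 8−5→G=1, 8−7→G=0, 8−8→G=0. Hits: 1.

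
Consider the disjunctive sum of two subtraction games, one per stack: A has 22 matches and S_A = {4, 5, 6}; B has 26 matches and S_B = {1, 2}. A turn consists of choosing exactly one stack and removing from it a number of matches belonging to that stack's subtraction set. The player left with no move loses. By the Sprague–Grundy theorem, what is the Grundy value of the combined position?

2

Stack A, S = {4, 5, 6}:
G(0) = 0
G(1) = mex{} = 0
G(2) = mex{} = 0
G(3) = mex{} = 0
G(4) = mex{0} = 1
G(5) = mex{0,0} = 1
G(6) = mex{0,0,0} = 1
G(7) = mex{0,0,0} = 1
G(8) = mex{1,0,0} = 2
G(9) = mex{1,1,0} = 2
G(10) = mex{1,1,1} = 0
G(11) = mex{1,1,1} = 0
G(12) = mex{2,1,1} = 0
G(13) = mex{2,2,1} = 0
G(14) = mex{0,2,2} = 1
G(15) = mex{0,0,2} = 1
G(16) = mex{0,0,0} = 1
G(17) = mex{0,0,0} = 1
G(18) = mex{1,0,0} = 2
G(19) = mex{1,1,0} = 2
G(20) = mex{1,1,1} = 0
G(21) = mex{1,1,1} = 0
G(22) = mex{2,1,1} = 0
G_A(22) = 0.
Stack B, S = {1, 2}:
n :  0  1  2  3  4  5  6  7  8  9 10 11 12 13 14 15 16 17 18 19 20 21 22 23 24 25 26
G :  0  1  2  0  1  2  0  1  2  0  1  2  0  1  2  0  1  2  0  1  2  0  1  2  0  1  2
G_B(26) = 2.
Combined Grundy value = 0 ⊕ 2 = 2.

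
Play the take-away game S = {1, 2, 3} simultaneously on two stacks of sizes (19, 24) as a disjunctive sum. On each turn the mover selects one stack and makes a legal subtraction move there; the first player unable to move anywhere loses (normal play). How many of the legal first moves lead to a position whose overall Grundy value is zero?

All stacks use S = {1, 2, 3}:
n :  0  1  2  3  4  5  6  7  8  9 10 11 12 13 14 15 16 17 18 19 20 21 22 23 24
G :  0  1  2  3  0  1  2  3  0  1  2  3  0  1  2  3  0  1  2  3  0  1  2  3  0
Stack A: G(19) = 3.
Stack B: G(24) = 0.
Combined Grundy value = 3 ⊕ 0 = 3.
A winning move leaves total XOR = 0, i.e. changes one component's Grundy value g to g ⊕ X where X is the current total.
Stack A: need g' = 3⊕3 = 0. Options: 19−1→G=2, 19−2→G=1, 19−3→G=0. Hits: 1.
Stack B: need g' = 0⊕3 = 3. Options: 24−1→G=3, 24−2→G=2, 24−3→G=1. Hits: 1.

2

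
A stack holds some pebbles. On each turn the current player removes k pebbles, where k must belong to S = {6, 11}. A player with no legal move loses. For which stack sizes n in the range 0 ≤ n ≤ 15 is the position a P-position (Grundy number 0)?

G(0) = 0
G(1) = mex{} = 0
G(2) = mex{} = 0
G(3) = mex{} = 0
G(4) = mex{} = 0
G(5) = mex{} = 0
G(6) = mex{0} = 1
G(7) = mex{0} = 1
G(8) = mex{0} = 1
G(9) = mex{0} = 1
G(10) = mex{0} = 1
G(11) = mex{0,0} = 1
G(12) = mex{1,0} = 2
G(13) = mex{1,0} = 2
G(14) = mex{1,0} = 2
G(15) = mex{1,0} = 2
P-positions are exactly the n with G(n) = 0.

0, 1, 2, 3, 4, 5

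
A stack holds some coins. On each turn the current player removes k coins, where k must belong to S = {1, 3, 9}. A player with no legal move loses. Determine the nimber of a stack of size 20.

0

G(0) = 0
G(1) = mex{0} = 1
G(2) = mex{1} = 0
G(3) = mex{0,0} = 1
G(4) = mex{1,1} = 0
G(5) = mex{0,0} = 1
G(6) = mex{1,1} = 0
G(7) = mex{0,0} = 1
G(8) = mex{1,1} = 0
G(9) = mex{0,0,0} = 1
G(10) = mex{1,1,1} = 0
G(11) = mex{0,0,0} = 1
G(12) = mex{1,1,1} = 0
G(13) = mex{0,0,0} = 1
G(14) = mex{1,1,1} = 0
G(15) = mex{0,0,0} = 1
G(16) = mex{1,1,1} = 0
G(17) = mex{0,0,0} = 1
G(18) = mex{1,1,1} = 0
G(19) = mex{0,0,0} = 1
G(20) = mex{1,1,1} = 0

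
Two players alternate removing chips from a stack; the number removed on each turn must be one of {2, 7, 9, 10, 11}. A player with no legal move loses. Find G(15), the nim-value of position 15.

3

n :  0  1  2  3  4  5  6  7  8  9 10 11 12 13 14 15
G :  0  0  1  1  0  0  1  1  2  2  3  3  2  2  3  3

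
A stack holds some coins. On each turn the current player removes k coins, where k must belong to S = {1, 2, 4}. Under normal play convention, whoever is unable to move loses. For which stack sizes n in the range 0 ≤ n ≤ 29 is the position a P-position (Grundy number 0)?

G(0) = 0
G(1) = mex{0} = 1
G(2) = mex{1,0} = 2
G(3) = mex{2,1} = 0
G(4) = mex{0,2,0} = 1
G(5) = mex{1,0,1} = 2
G(6) = mex{2,1,2} = 0
G(7) = mex{0,2,0} = 1
G(8) = mex{1,0,1} = 2
G(9) = mex{2,1,2} = 0
G(10) = mex{0,2,0} = 1
G(11) = mex{1,0,1} = 2
G(12) = mex{2,1,2} = 0
G(13) = mex{0,2,0} = 1
G(14) = mex{1,0,1} = 2
G(15) = mex{2,1,2} = 0
G(16) = mex{0,2,0} = 1
G(17) = mex{1,0,1} = 2
G(18) = mex{2,1,2} = 0
G(19) = mex{0,2,0} = 1
G(20) = mex{1,0,1} = 2
G(21) = mex{2,1,2} = 0
G(22) = mex{0,2,0} = 1
G(23) = mex{1,0,1} = 2
G(24) = mex{2,1,2} = 0
G(25) = mex{0,2,0} = 1
G(26) = mex{1,0,1} = 2
G(27) = mex{2,1,2} = 0
G(28) = mex{0,2,0} = 1
G(29) = mex{1,0,1} = 2
P-positions are exactly the n with G(n) = 0.

0, 3, 6, 9, 12, 15, 18, 21, 24, 27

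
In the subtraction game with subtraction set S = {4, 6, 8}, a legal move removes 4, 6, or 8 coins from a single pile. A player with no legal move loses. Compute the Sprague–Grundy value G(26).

0

G(0) = 0
G(1) = mex{} = 0
G(2) = mex{} = 0
G(3) = mex{} = 0
G(4) = mex{0} = 1
G(5) = mex{0} = 1
G(6) = mex{0,0} = 1
G(7) = mex{0,0} = 1
G(8) = mex{1,0,0} = 2
G(9) = mex{1,0,0} = 2
G(10) = mex{1,1,0} = 2
G(11) = mex{1,1,0} = 2
G(12) = mex{2,1,1} = 0
G(13) = mex{2,1,1} = 0
G(14) = mex{2,2,1} = 0
G(15) = mex{2,2,1} = 0
G(16) = mex{0,2,2} = 1
G(17) = mex{0,2,2} = 1
G(18) = mex{0,0,2} = 1
G(19) = mex{0,0,2} = 1
G(20) = mex{1,0,0} = 2
G(21) = mex{1,0,0} = 2
G(22) = mex{1,1,0} = 2
G(23) = mex{1,1,0} = 2
G(24) = mex{2,1,1} = 0
G(25) = mex{2,1,1} = 0
G(26) = mex{2,2,1} = 0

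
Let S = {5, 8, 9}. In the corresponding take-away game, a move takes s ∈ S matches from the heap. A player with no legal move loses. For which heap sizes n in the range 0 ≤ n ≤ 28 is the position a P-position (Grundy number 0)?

0, 1, 2, 3, 4, 14, 15, 16, 17, 18, 28

n :  0  1  2  3  4  5  6  7  8  9 10 11 12 13 14 15 16 17 18 19 20 21 22 23 24 25 26 27 28
G :  0  0  0  0  0  1  1  1  1  1  2  2  2  2  0  0  0  0  0  1  1  1  1  1  2  2  2  2  0
P-positions are exactly the n with G(n) = 0.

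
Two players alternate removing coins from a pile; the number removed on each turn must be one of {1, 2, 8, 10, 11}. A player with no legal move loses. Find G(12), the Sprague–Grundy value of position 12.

G(0) = 0
G(1) = mex{0} = 1
G(2) = mex{1,0} = 2
G(3) = mex{2,1} = 0
G(4) = mex{0,2} = 1
G(5) = mex{1,0} = 2
G(6) = mex{2,1} = 0
G(7) = mex{0,2} = 1
G(8) = mex{1,0,0} = 2
G(9) = mex{2,1,1} = 0
G(10) = mex{0,2,2,0} = 1
G(11) = mex{1,0,0,1,0} = 2
G(12) = mex{2,1,1,2,1} = 0

0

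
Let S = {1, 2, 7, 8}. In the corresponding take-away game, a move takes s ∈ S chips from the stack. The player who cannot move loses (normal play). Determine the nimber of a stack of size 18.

G(0) = 0
G(1) = mex{0} = 1
G(2) = mex{1,0} = 2
G(3) = mex{2,1} = 0
G(4) = mex{0,2} = 1
G(5) = mex{1,0} = 2
G(6) = mex{2,1} = 0
G(7) = mex{0,2,0} = 1
G(8) = mex{1,0,1,0} = 2
G(9) = mex{2,1,2,1} = 0
G(10) = mex{0,2,0,2} = 1
G(11) = mex{1,0,1,0} = 2
G(12) = mex{2,1,2,1} = 0
G(13) = mex{0,2,0,2} = 1
G(14) = mex{1,0,1,0} = 2
G(15) = mex{2,1,2,1} = 0
G(16) = mex{0,2,0,2} = 1
G(17) = mex{1,0,1,0} = 2
G(18) = mex{2,1,2,1} = 0

0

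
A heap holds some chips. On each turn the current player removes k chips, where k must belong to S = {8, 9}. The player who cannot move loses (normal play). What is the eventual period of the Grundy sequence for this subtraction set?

17

n :  0  1  2  3  4  5  6  7  8  9 10 11 12 13 14 15 16 17 18 19 20 21 22 23 24 25 26 27 28 29 30 31 32 33 34 35
G :  0  0  0  0  0  0  0  0  1  1  1  1  1  1  1  1  2  0  0  0  0  0  0  0  0  1  1  1  1  1  1  1  1  2  0  0
G(n+17) = G(n) holds for n = 0,…,8 (a full window of length max(S) = 9), so the sequence is purely periodic with period 17.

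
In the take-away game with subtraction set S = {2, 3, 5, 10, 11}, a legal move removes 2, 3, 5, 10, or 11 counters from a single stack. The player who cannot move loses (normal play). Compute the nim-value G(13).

n :  0  1  2  3  4  5  6  7  8  9 10 11 12 13
G :  0  0  1  1  2  2  3  0  0  1  1  2  2  3

3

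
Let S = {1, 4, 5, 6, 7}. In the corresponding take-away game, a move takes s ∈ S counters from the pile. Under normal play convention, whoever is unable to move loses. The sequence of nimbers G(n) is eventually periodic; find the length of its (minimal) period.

10

G(0) = 0
G(1) = mex{0} = 1
G(2) = mex{1} = 0
G(3) = mex{0} = 1
G(4) = mex{1,0} = 2
G(5) = mex{2,1,0} = 3
G(6) = mex{3,0,1,0} = 2
G(7) = mex{2,1,0,1,0} = 3
G(8) = mex{3,2,1,0,1} = 4
G(9) = mex{4,3,2,1,0} = 5
G(10) = mex{5,2,3,2,1} = 0
G(11) = mex{0,3,2,3,2} = 1
G(12) = mex{1,4,3,2,3} = 0
G(13) = mex{0,5,4,3,2} = 1
G(14) = mex{1,0,5,4,3} = 2
G(15) = mex{2,1,0,5,4} = 3
G(16) = mex{3,0,1,0,5} = 2
G(17) = mex{2,1,0,1,0} = 3
G(18) = mex{3,2,1,0,1} = 4
G(19) = mex{4,3,2,1,0} = 5
G(20) = mex{5,2,3,2,1} = 0
G(21) = mex{0,3,2,3,2} = 1
G(n+10) = G(n) holds for n = 0,…,6 (a full window of length max(S) = 7), so the sequence is purely periodic with period 10.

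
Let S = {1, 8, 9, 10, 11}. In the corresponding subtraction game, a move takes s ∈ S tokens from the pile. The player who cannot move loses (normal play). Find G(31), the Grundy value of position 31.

G(0) = 0
G(1) = mex{0} = 1
G(2) = mex{1} = 0
G(3) = mex{0} = 1
G(4) = mex{1} = 0
G(5) = mex{0} = 1
G(6) = mex{1} = 0
G(7) = mex{0} = 1
G(8) = mex{1,0} = 2
G(9) = mex{2,1,0} = 3
G(10) = mex{3,0,1,0} = 2
G(11) = mex{2,1,0,1,0} = 3
G(12) = mex{3,0,1,0,1} = 2
G(13) = mex{2,1,0,1,0} = 3
G(14) = mex{3,0,1,0,1} = 2
G(15) = mex{2,1,0,1,0} = 3
G(16) = mex{3,2,1,0,1} = 4
G(17) = mex{4,3,2,1,0} = 5
G(18) = mex{5,2,3,2,1} = 0
G(19) = mex{0,3,2,3,2} = 1
G(20) = mex{1,2,3,2,3} = 0
G(21) = mex{0,3,2,3,2} = 1
G(22) = mex{1,2,3,2,3} = 0
G(23) = mex{0,3,2,3,2} = 1
G(24) = mex{1,4,3,2,3} = 0
G(25) = mex{0,5,4,3,2} = 1
G(26) = mex{1,0,5,4,3} = 2
G(27) = mex{2,1,0,5,4} = 3
G(28) = mex{3,0,1,0,5} = 2
G(29) = mex{2,1,0,1,0} = 3
G(30) = mex{3,0,1,0,1} = 2
G(31) = mex{2,1,0,1,0} = 3

3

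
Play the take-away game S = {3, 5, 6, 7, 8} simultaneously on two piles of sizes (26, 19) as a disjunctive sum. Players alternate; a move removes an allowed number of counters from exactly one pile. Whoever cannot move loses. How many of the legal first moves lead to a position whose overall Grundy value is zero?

All piles use S = {3, 5, 6, 7, 8}:
n :  0  1  2  3  4  5  6  7  8  9 10 11 12 13 14 15 16 17 18 19 20 21 22 23 24 25 26
G :  0  0  0  1  1  1  2  2  2  3  3  0  0  0  1  1  1  2  2  2  3  3  0  0  0  1  1
Pile A: G(26) = 1.
Pile B: G(19) = 2.
Combined Grundy value = 1 ⊕ 2 = 3.
A winning move leaves total XOR = 0, i.e. changes one component's Grundy value g to g ⊕ X where X is the current total.
Pile A: need g' = 1⊕3 = 2. Options: 26−3→G=0, 26−5→G=3, 26−6→G=3, 26−7→G=2, 26−8→G=2. Hits: 2.
Pile B: need g' = 2⊕3 = 1. Options: 19−3→G=1, 19−5→G=1, 19−6→G=0, 19−7→G=0, 19−8→G=0. Hits: 2.

4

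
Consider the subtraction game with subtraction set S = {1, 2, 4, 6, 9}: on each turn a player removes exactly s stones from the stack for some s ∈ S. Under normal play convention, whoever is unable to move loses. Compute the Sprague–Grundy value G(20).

1

G(0) = 0
G(1) = mex{0} = 1
G(2) = mex{1,0} = 2
G(3) = mex{2,1} = 0
G(4) = mex{0,2,0} = 1
G(5) = mex{1,0,1} = 2
G(6) = mex{2,1,2,0} = 3
G(7) = mex{3,2,0,1} = 4
G(8) = mex{4,3,1,2} = 0
G(9) = mex{0,4,2,0,0} = 1
G(10) = mex{1,0,3,1,1} = 2
G(11) = mex{2,1,4,2,2} = 0
G(12) = mex{0,2,0,3,0} = 1
G(13) = mex{1,0,1,4,1} = 2
G(14) = mex{2,1,2,0,2} = 3
G(15) = mex{3,2,0,1,3} = 4
G(16) = mex{4,3,1,2,4} = 0
G(17) = mex{0,4,2,0,0} = 1
G(18) = mex{1,0,3,1,1} = 2
G(19) = mex{2,1,4,2,2} = 0
G(20) = mex{0,2,0,3,0} = 1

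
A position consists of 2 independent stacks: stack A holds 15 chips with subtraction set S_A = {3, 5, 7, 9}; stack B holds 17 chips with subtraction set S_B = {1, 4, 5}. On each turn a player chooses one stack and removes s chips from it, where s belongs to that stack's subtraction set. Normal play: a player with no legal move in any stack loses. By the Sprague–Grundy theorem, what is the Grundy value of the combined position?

Stack A, S = {3, 5, 7, 9}:
G(0) = 0
G(1) = mex{} = 0
G(2) = mex{} = 0
G(3) = mex{0} = 1
G(4) = mex{0} = 1
G(5) = mex{0,0} = 1
G(6) = mex{1,0} = 2
G(7) = mex{1,0,0} = 2
G(8) = mex{1,1,0} = 2
G(9) = mex{2,1,0,0} = 3
G(10) = mex{2,1,1,0} = 3
G(11) = mex{2,2,1,0} = 3
G(12) = mex{3,2,1,1} = 0
G(13) = mex{3,2,2,1} = 0
G(14) = mex{3,3,2,1} = 0
G(15) = mex{0,3,2,2} = 1
G_A(15) = 1.
Stack B, S = {1, 4, 5}:
G(0) = 0
G(1) = mex{0} = 1
G(2) = mex{1} = 0
G(3) = mex{0} = 1
G(4) = mex{1,0} = 2
G(5) = mex{2,1,0} = 3
G(6) = mex{3,0,1} = 2
G(7) = mex{2,1,0} = 3
G(8) = mex{3,2,1} = 0
G(9) = mex{0,3,2} = 1
G(10) = mex{1,2,3} = 0
G(11) = mex{0,3,2} = 1
G(12) = mex{1,0,3} = 2
G(13) = mex{2,1,0} = 3
G(14) = mex{3,0,1} = 2
G(15) = mex{2,1,0} = 3
G(16) = mex{3,2,1} = 0
G(17) = mex{0,3,2} = 1
G_B(17) = 1.
Combined Grundy value = 1 ⊕ 1 = 0.

0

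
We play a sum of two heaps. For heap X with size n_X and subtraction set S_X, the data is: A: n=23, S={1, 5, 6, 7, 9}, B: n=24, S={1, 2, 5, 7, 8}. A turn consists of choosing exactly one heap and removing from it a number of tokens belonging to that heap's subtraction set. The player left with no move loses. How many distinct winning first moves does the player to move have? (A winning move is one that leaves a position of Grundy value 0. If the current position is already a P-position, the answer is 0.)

Heap A, S = {1, 5, 6, 7, 9}:
n :  0  1  2  3  4  5  6  7  8  9 10 11 12 13 14 15 16 17 18 19 20 21 22 23
G :  0  1  0  1  0  1  2  3  2  3  2  3  0  1  0  1  0  1  2  3  2  3  2  3
G_A(23) = 3.
Heap B, S = {1, 2, 5, 7, 8}:
n :  0  1  2  3  4  5  6  7  8  9 10 11 12 13 14 15 16 17 18 19 20 21 22 23 24
G :  0  1  2  0  1  2  0  1  2  0  1  2  0  1  2  0  1  2  0  1  2  0  1  2  0
G_B(24) = 0.
Combined Grundy value = 3 ⊕ 0 = 3.
A winning move leaves total XOR = 0, i.e. changes one component's Grundy value g to g ⊕ X where X is the current total.
Heap A: need g' = 3⊕3 = 0. Options: 23−1→G=2, 23−5→G=2, 23−6→G=1, 23−7→G=0, 23−9→G=0. Hits: 2.
Heap B: need g' = 0⊕3 = 3. Options: 24−1→G=2, 24−2→G=1, 24−5→G=1, 24−7→G=2, 24−8→G=1. Hits: 0.

2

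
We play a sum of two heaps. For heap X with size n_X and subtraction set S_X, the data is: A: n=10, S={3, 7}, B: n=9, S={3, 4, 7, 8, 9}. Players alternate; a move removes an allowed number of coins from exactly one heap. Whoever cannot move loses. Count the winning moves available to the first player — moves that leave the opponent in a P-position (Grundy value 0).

3

Heap A, S = {3, 7}:
G(0) = 0
G(1) = mex{} = 0
G(2) = mex{} = 0
G(3) = mex{0} = 1
G(4) = mex{0} = 1
G(5) = mex{0} = 1
G(6) = mex{1} = 0
G(7) = mex{1,0} = 2
G(8) = mex{1,0} = 2
G(9) = mex{0,0} = 1
G(10) = mex{2,1} = 0
G_A(10) = 0.
Heap B, S = {3, 4, 7, 8, 9}:
n : 0 1 2 3 4 5 6 7 8 9
G : 0 0 0 1 1 1 2 2 2 3
G_B(9) = 3.
Combined Grundy value = 0 ⊕ 3 = 3.
A winning move leaves total XOR = 0, i.e. changes one component's Grundy value g to g ⊕ X where X is the current total.
Heap A: need g' = 0⊕3 = 3. Options: 10−3→G=2, 10−7→G=1. Hits: 0.
Heap B: need g' = 3⊕3 = 0. Options: 9−3→G=2, 9−4→G=1, 9−7→G=0, 9−8→G=0, 9−9→G=0. Hits: 3.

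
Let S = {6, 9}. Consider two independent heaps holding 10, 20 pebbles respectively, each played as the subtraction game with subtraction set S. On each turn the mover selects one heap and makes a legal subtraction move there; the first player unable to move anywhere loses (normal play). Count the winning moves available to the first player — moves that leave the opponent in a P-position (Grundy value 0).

3

All heaps use S = {6, 9}:
G(0) = 0
G(1) = mex{} = 0
G(2) = mex{} = 0
G(3) = mex{} = 0
G(4) = mex{} = 0
G(5) = mex{} = 0
G(6) = mex{0} = 1
G(7) = mex{0} = 1
G(8) = mex{0} = 1
G(9) = mex{0,0} = 1
G(10) = mex{0,0} = 1
G(11) = mex{0,0} = 1
G(12) = mex{1,0} = 2
G(13) = mex{1,0} = 2
G(14) = mex{1,0} = 2
G(15) = mex{1,1} = 0
G(16) = mex{1,1} = 0
G(17) = mex{1,1} = 0
G(18) = mex{2,1} = 0
G(19) = mex{2,1} = 0
G(20) = mex{2,1} = 0
Heap A: G(10) = 1.
Heap B: G(20) = 0.
Combined Grundy value = 1 ⊕ 0 = 1.
A winning move leaves total XOR = 0, i.e. changes one component's Grundy value g to g ⊕ X where X is the current total.
Heap A: need g' = 1⊕1 = 0. Options: 10−6→G=0, 10−9→G=0. Hits: 2.
Heap B: need g' = 0⊕1 = 1. Options: 20−6→G=2, 20−9→G=1. Hits: 1.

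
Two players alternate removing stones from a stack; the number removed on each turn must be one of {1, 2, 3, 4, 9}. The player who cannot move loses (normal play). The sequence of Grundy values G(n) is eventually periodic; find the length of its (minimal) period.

G(0) = 0
G(1) = mex{0} = 1
G(2) = mex{1,0} = 2
G(3) = mex{2,1,0} = 3
G(4) = mex{3,2,1,0} = 4
G(5) = mex{4,3,2,1} = 0
G(6) = mex{0,4,3,2} = 1
G(7) = mex{1,0,4,3} = 2
G(8) = mex{2,1,0,4} = 3
G(9) = mex{3,2,1,0,0} = 4
G(10) = mex{4,3,2,1,1} = 0
G(11) = mex{0,4,3,2,2} = 1
G(12) = mex{1,0,4,3,3} = 2
G(13) = mex{2,1,0,4,4} = 3
G(14) = mex{3,2,1,0,0} = 4
G(15) = mex{4,3,2,1,1} = 0
G(n+5) = G(n) holds for n = 0,…,8 (a full window of length max(S) = 9), so the sequence is purely periodic with period 5.

5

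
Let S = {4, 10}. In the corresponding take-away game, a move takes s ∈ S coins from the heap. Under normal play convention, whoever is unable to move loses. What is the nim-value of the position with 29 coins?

0

n :  0  1  2  3  4  5  6  7  8  9 10 11 12 13 14 15 16 17 18 19 20 21 22 23 24 25 26 27 28 29
G :  0  0  0  0  1  1  1  1  0  0  2  2  1  1  0  0  0  0  1  1  1  1  0  0  2  2  1  1  0  0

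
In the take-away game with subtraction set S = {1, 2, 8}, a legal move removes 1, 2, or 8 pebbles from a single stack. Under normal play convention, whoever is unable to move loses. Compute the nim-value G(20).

2

G(0) = 0
G(1) = mex{0} = 1
G(2) = mex{1,0} = 2
G(3) = mex{2,1} = 0
G(4) = mex{0,2} = 1
G(5) = mex{1,0} = 2
G(6) = mex{2,1} = 0
G(7) = mex{0,2} = 1
G(8) = mex{1,0,0} = 2
G(9) = mex{2,1,1} = 0
G(10) = mex{0,2,2} = 1
G(11) = mex{1,0,0} = 2
G(12) = mex{2,1,1} = 0
G(13) = mex{0,2,2} = 1
G(14) = mex{1,0,0} = 2
G(15) = mex{2,1,1} = 0
G(16) = mex{0,2,2} = 1
G(17) = mex{1,0,0} = 2
G(18) = mex{2,1,1} = 0
G(19) = mex{0,2,2} = 1
G(20) = mex{1,0,0} = 2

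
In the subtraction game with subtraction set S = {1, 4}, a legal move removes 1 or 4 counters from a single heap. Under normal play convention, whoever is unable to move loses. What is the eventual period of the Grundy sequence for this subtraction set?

G(0) = 0
G(1) = mex{0} = 1
G(2) = mex{1} = 0
G(3) = mex{0} = 1
G(4) = mex{1,0} = 2
G(5) = mex{2,1} = 0
G(6) = mex{0,0} = 1
G(7) = mex{1,1} = 0
G(8) = mex{0,2} = 1
G(9) = mex{1,0} = 2
G(10) = mex{2,1} = 0
G(11) = mex{0,0} = 1
G(12) = mex{1,1} = 0
G(13) = mex{0,2} = 1
G(14) = mex{1,0} = 2
G(n+5) = G(n) holds for n = 0,…,3 (a full window of length max(S) = 4), so the sequence is purely periodic with period 5.

5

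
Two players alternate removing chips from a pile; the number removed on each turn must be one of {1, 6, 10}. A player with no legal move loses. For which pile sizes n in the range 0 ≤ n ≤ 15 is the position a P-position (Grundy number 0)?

0, 2, 4, 7, 9, 11

n :  0  1  2  3  4  5  6  7  8  9 10 11 12 13 14 15
G :  0  1  0  1  0  1  2  0  1  0  1  0  1  2  3  2
P-positions are exactly the n with G(n) = 0.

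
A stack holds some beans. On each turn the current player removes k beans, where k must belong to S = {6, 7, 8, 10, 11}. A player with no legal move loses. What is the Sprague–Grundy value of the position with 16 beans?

n :  0  1  2  3  4  5  6  7  8  9 10 11 12 13 14 15 16
G :  0  0  0  0  0  0  1  1  1  1  1  1  2  2  2  2  2

2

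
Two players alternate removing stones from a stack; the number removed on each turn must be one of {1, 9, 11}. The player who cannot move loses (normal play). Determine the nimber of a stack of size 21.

1

n :  0  1  2  3  4  5  6  7  8  9 10 11 12 13 14 15 16 17 18 19 20 21
G :  0  1  0  1  0  1  0  1  0  1  0  1  0  1  0  1  0  1  0  1  0  1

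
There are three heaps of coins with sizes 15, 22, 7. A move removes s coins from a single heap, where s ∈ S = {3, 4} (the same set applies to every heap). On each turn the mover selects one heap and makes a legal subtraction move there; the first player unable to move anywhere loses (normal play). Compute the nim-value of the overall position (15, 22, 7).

0

All heaps use S = {3, 4}:
n :  0  1  2  3  4  5  6  7  8  9 10 11 12 13 14 15 16 17 18 19 20 21 22
G :  0  0  0  1  1  1  2  0  0  0  1  1  1  2  0  0  0  1  1  1  2  0  0
Heap A: G(15) = 0.
Heap B: G(22) = 0.
Heap C: G(7) = 0.
Combined Grundy value = 0 ⊕ 0 ⊕ 0 = 0.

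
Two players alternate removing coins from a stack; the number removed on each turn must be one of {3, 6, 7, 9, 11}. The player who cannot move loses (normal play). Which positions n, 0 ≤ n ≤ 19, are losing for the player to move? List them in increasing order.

0, 1, 2, 14, 15, 16

n :  0  1  2  3  4  5  6  7  8  9 10 11 12 13 14 15 16 17 18 19
G :  0  0  0  1  1  1  2  2  2  3  3  3  4  4  0  0  0  1  1  1
P-positions are exactly the n with G(n) = 0.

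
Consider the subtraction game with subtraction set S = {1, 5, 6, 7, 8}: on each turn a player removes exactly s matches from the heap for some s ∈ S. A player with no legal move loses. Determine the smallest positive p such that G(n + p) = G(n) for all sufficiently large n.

13

G(0) = 0
G(1) = mex{0} = 1
G(2) = mex{1} = 0
G(3) = mex{0} = 1
G(4) = mex{1} = 0
G(5) = mex{0,0} = 1
G(6) = mex{1,1,0} = 2
G(7) = mex{2,0,1,0} = 3
G(8) = mex{3,1,0,1,0} = 2
G(9) = mex{2,0,1,0,1} = 3
G(10) = mex{3,1,0,1,0} = 2
G(11) = mex{2,2,1,0,1} = 3
G(12) = mex{3,3,2,1,0} = 4
G(13) = mex{4,2,3,2,1} = 0
G(14) = mex{0,3,2,3,2} = 1
G(15) = mex{1,2,3,2,3} = 0
G(16) = mex{0,3,2,3,2} = 1
G(17) = mex{1,4,3,2,3} = 0
G(18) = mex{0,0,4,3,2} = 1
G(19) = mex{1,1,0,4,3} = 2
G(20) = mex{2,0,1,0,4} = 3
G(21) = mex{3,1,0,1,0} = 2
G(22) = mex{2,0,1,0,1} = 3
G(23) = mex{3,1,0,1,0} = 2
G(24) = mex{2,2,1,0,1} = 3
G(25) = mex{3,3,2,1,0} = 4
G(26) = mex{4,2,3,2,1} = 0
G(27) = mex{0,3,2,3,2} = 1
G(n+13) = G(n) holds for n = 0,…,7 (a full window of length max(S) = 8), so the sequence is purely periodic with period 13.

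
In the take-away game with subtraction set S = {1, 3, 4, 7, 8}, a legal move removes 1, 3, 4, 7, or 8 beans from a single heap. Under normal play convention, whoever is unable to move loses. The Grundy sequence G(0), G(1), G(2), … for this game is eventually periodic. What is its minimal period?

11

n :  0  1  2  3  4  5  6  7  8  9 10 11 12 13 14 15 16 17 18 19 20 21 22 23
G :  0  1  0  1  2  3  2  3  4  5  4  0  1  0  1  2  3  2  3  4  5  4  0  1
G(n+11) = G(n) holds for n = 0,…,7 (a full window of length max(S) = 8), so the sequence is purely periodic with period 11.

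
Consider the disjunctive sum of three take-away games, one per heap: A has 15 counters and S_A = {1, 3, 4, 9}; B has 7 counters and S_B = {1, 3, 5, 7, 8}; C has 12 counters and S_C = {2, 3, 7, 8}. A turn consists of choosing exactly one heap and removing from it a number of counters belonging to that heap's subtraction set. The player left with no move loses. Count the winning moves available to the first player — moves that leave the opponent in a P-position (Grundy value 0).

8

Heap A, S = {1, 3, 4, 9}:
G(0) = 0
G(1) = mex{0} = 1
G(2) = mex{1} = 0
G(3) = mex{0,0} = 1
G(4) = mex{1,1,0} = 2
G(5) = mex{2,0,1} = 3
G(6) = mex{3,1,0} = 2
G(7) = mex{2,2,1} = 0
G(8) = mex{0,3,2} = 1
G(9) = mex{1,2,3,0} = 4
G(10) = mex{4,0,2,1} = 3
G(11) = mex{3,1,0,0} = 2
G(12) = mex{2,4,1,1} = 0
G(13) = mex{0,3,4,2} = 1
G(14) = mex{1,2,3,3} = 0
G(15) = mex{0,0,2,2} = 1
G_A(15) = 1.
Heap B, S = {1, 3, 5, 7, 8}:
n : 0 1 2 3 4 5 6 7
G : 0 1 0 1 0 1 0 1
G_B(7) = 1.
Heap C, S = {2, 3, 7, 8}:
n :  0  1  2  3  4  5  6  7  8  9 10 11 12
G :  0  0  1  1  2  0  0  1  1  2  0  0  1
G_C(12) = 1.
Combined Grundy value = 1 ⊕ 1 ⊕ 1 = 1.
A winning move leaves total XOR = 0, i.e. changes one component's Grundy value g to g ⊕ X where X is the current total.
Heap A: need g' = 1⊕1 = 0. Options: 15−1→G=0, 15−3→G=0, 15−4→G=2, 15−9→G=2. Hits: 2.
Heap B: need g' = 1⊕1 = 0. Options: 7−1→G=0, 7−3→G=0, 7−5→G=0, 7−7→G=0. Hits: 4.
Heap C: need g' = 1⊕1 = 0. Options: 12−2→G=0, 12−3→G=2, 12−7→G=0, 12−8→G=2. Hits: 2.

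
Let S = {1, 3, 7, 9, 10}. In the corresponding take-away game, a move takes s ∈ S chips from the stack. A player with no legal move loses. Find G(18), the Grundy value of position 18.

n :  0  1  2  3  4  5  6  7  8  9 10 11 12 13 14 15 16 17 18
G :  0  1  0  1  0  1  0  1  0  1  2  3  2  3  2  3  2  3  2

2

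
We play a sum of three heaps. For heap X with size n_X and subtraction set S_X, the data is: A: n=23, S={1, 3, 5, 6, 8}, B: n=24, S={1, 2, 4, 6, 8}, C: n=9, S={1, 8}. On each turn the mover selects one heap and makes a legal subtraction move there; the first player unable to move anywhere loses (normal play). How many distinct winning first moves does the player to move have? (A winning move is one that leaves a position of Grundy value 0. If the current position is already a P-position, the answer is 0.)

Heap A, S = {1, 3, 5, 6, 8}:
n :  0  1  2  3  4  5  6  7  8  9 10 11 12 13 14 15 16 17 18 19 20 21 22 23
G :  0  1  0  1  0  1  2  3  2  3  2  0  1  0  1  0  1  2  3  2  3  2  0  1
G_A(23) = 1.
Heap B, S = {1, 2, 4, 6, 8}:
n :  0  1  2  3  4  5  6  7  8  9 10 11 12 13 14 15 16 17 18 19 20 21 22 23 24
G :  0  1  2  0  1  2  3  4  5  3  0  1  2  0  1  2  3  4  5  3  0  1  2  0  1
G_B(24) = 1.
Heap C, S = {1, 8}:
n : 0 1 2 3 4 5 6 7 8 9
G : 0 1 0 1 0 1 0 1 2 0
G_C(9) = 0.
Combined Grundy value = 1 ⊕ 1 ⊕ 0 = 0.
A winning move leaves total XOR = 0, i.e. changes one component's Grundy value g to g ⊕ X where X is the current total.
Heap A: target g' = 1⊕0 = 1, but every legal move changes the Grundy value (mex property), so 0 moves.
Heap B: target g' = 1⊕0 = 1, but every legal move changes the Grundy value (mex property), so 0 moves.
Heap C: target g' = 0⊕0 = 0, but every legal move changes the Grundy value (mex property), so 0 moves.

0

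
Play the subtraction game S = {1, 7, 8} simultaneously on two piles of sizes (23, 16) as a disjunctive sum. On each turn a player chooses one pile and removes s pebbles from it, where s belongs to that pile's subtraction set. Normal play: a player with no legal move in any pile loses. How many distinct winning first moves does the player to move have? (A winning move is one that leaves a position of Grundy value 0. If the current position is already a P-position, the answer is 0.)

3

All piles use S = {1, 7, 8}:
G(0) = 0
G(1) = mex{0} = 1
G(2) = mex{1} = 0
G(3) = mex{0} = 1
G(4) = mex{1} = 0
G(5) = mex{0} = 1
G(6) = mex{1} = 0
G(7) = mex{0,0} = 1
G(8) = mex{1,1,0} = 2
G(9) = mex{2,0,1} = 3
G(10) = mex{3,1,0} = 2
G(11) = mex{2,0,1} = 3
G(12) = mex{3,1,0} = 2
G(13) = mex{2,0,1} = 3
G(14) = mex{3,1,0} = 2
G(15) = mex{2,2,1} = 0
G(16) = mex{0,3,2} = 1
G(17) = mex{1,2,3} = 0
G(18) = mex{0,3,2} = 1
G(19) = mex{1,2,3} = 0
G(20) = mex{0,3,2} = 1
G(21) = mex{1,2,3} = 0
G(22) = mex{0,0,2} = 1
G(23) = mex{1,1,0} = 2
Pile A: G(23) = 2.
Pile B: G(16) = 1.
Combined Grundy value = 2 ⊕ 1 = 3.
A winning move leaves total XOR = 0, i.e. changes one component's Grundy value g to g ⊕ X where X is the current total.
Pile A: need g' = 2⊕3 = 1. Options: 23−1→G=1, 23−7→G=1, 23−8→G=0. Hits: 2.
Pile B: need g' = 1⊕3 = 2. Options: 16−1→G=0, 16−7→G=3, 16−8→G=2. Hits: 1.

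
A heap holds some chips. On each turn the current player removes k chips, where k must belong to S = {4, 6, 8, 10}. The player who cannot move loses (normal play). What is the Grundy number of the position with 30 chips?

0

G(0) = 0
G(1) = mex{} = 0
G(2) = mex{} = 0
G(3) = mex{} = 0
G(4) = mex{0} = 1
G(5) = mex{0} = 1
G(6) = mex{0,0} = 1
G(7) = mex{0,0} = 1
G(8) = mex{1,0,0} = 2
G(9) = mex{1,0,0} = 2
G(10) = mex{1,1,0,0} = 2
G(11) = mex{1,1,0,0} = 2
G(12) = mex{2,1,1,0} = 3
G(13) = mex{2,1,1,0} = 3
G(14) = mex{2,2,1,1} = 0
G(15) = mex{2,2,1,1} = 0
G(16) = mex{3,2,2,1} = 0
G(17) = mex{3,2,2,1} = 0
G(18) = mex{0,3,2,2} = 1
G(19) = mex{0,3,2,2} = 1
G(20) = mex{0,0,3,2} = 1
G(21) = mex{0,0,3,2} = 1
G(22) = mex{1,0,0,3} = 2
G(23) = mex{1,0,0,3} = 2
G(24) = mex{1,1,0,0} = 2
G(25) = mex{1,1,0,0} = 2
G(26) = mex{2,1,1,0} = 3
G(27) = mex{2,1,1,0} = 3
G(28) = mex{2,2,1,1} = 0
G(29) = mex{2,2,1,1} = 0
G(30) = mex{3,2,2,1} = 0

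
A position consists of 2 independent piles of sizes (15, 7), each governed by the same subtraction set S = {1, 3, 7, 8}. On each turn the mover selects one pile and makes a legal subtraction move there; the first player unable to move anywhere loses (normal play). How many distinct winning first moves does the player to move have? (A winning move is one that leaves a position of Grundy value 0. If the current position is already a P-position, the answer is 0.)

All piles use S = {1, 3, 7, 8}:
G(0) = 0
G(1) = mex{0} = 1
G(2) = mex{1} = 0
G(3) = mex{0,0} = 1
G(4) = mex{1,1} = 0
G(5) = mex{0,0} = 1
G(6) = mex{1,1} = 0
G(7) = mex{0,0,0} = 1
G(8) = mex{1,1,1,0} = 2
G(9) = mex{2,0,0,1} = 3
G(10) = mex{3,1,1,0} = 2
G(11) = mex{2,2,0,1} = 3
G(12) = mex{3,3,1,0} = 2
G(13) = mex{2,2,0,1} = 3
G(14) = mex{3,3,1,0} = 2
G(15) = mex{2,2,2,1} = 0
Pile A: G(15) = 0.
Pile B: G(7) = 1.
Combined Grundy value = 0 ⊕ 1 = 1.
A winning move leaves total XOR = 0, i.e. changes one component's Grundy value g to g ⊕ X where X is the current total.
Pile A: need g' = 0⊕1 = 1. Options: 15−1→G=2, 15−3→G=2, 15−7→G=2, 15−8→G=1. Hits: 1.
Pile B: need g' = 1⊕1 = 0. Options: 7−1→G=0, 7−3→G=0, 7−7→G=0. Hits: 3.

4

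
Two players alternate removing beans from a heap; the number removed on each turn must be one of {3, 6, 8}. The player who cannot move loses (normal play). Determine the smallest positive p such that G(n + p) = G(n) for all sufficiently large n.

n :  0  1  2  3  4  5  6  7  8  9 10 11 12 13 14 15 16 17 18 19 20 21 22 23
G :  0  0  0  1  1  1  2  2  2  3  3  0  0  0  1  1  1  2  2  2  3  3  0  0
G(n+11) = G(n) holds for n = 0,…,7 (a full window of length max(S) = 8), so the sequence is purely periodic with period 11.

11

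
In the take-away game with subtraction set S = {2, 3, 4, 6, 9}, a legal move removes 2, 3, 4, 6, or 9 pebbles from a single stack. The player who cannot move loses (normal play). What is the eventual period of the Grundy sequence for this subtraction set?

5

n :  0  1  2  3  4  5  6  7  8  9 10 11 12 13 14 15 16 17 18 19 20 21 22 23 24 25 26 27
G :  0  0  1  1  2  2  3  3  0  4  1  5  2  0  3  1  4  2  0  3  1  4  2  0  3  1  4  2
From n = 12 onward G(n+5) = G(n); since this holds over max(S) = 9 consecutive positions the period is 5 (pre-period 12).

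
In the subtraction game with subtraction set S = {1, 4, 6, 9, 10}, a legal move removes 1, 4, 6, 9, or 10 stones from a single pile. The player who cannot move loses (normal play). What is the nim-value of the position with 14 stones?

n :  0  1  2  3  4  5  6  7  8  9 10 11 12 13 14
G :  0  1  0  1  2  0  1  0  1  2  3  2  3  4  5

5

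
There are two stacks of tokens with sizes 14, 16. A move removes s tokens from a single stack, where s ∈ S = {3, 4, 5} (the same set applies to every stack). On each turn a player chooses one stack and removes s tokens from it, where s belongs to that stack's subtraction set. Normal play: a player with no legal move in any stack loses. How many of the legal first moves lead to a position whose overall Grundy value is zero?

All stacks use S = {3, 4, 5}:
n :  0  1  2  3  4  5  6  7  8  9 10 11 12 13 14 15 16
G :  0  0  0  1  1  1  2  2  0  0  0  1  1  1  2  2  0
Stack A: G(14) = 2.
Stack B: G(16) = 0.
Combined Grundy value = 2 ⊕ 0 = 2.
A winning move leaves total XOR = 0, i.e. changes one component's Grundy value g to g ⊕ X where X is the current total.
Stack A: need g' = 2⊕2 = 0. Options: 14−3→G=1, 14−4→G=0, 14−5→G=0. Hits: 2.
Stack B: need g' = 0⊕2 = 2. Options: 16−3→G=1, 16−4→G=1, 16−5→G=1. Hits: 0.

2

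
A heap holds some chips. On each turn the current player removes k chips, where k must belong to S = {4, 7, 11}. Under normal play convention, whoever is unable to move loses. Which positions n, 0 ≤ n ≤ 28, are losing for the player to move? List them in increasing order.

0, 1, 2, 3, 15, 16, 17, 18

n :  0  1  2  3  4  5  6  7  8  9 10 11 12 13 14 15 16 17 18 19 20 21 22 23 24 25 26 27 28
G :  0  0  0  0  1  1  1  1  2  2  2  2  3  3  3  0  0  0  0  1  1  1  1  2  2  2  2  3  3
P-positions are exactly the n with G(n) = 0.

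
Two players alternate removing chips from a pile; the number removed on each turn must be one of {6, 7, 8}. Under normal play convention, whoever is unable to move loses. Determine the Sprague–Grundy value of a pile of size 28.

0

G(0) = 0
G(1) = mex{} = 0
G(2) = mex{} = 0
G(3) = mex{} = 0
G(4) = mex{} = 0
G(5) = mex{} = 0
G(6) = mex{0} = 1
G(7) = mex{0,0} = 1
G(8) = mex{0,0,0} = 1
G(9) = mex{0,0,0} = 1
G(10) = mex{0,0,0} = 1
G(11) = mex{0,0,0} = 1
G(12) = mex{1,0,0} = 2
G(13) = mex{1,1,0} = 2
G(14) = mex{1,1,1} = 0
G(15) = mex{1,1,1} = 0
G(16) = mex{1,1,1} = 0
G(17) = mex{1,1,1} = 0
G(18) = mex{2,1,1} = 0
G(19) = mex{2,2,1} = 0
G(20) = mex{0,2,2} = 1
G(21) = mex{0,0,2} = 1
G(22) = mex{0,0,0} = 1
G(23) = mex{0,0,0} = 1
G(24) = mex{0,0,0} = 1
G(25) = mex{0,0,0} = 1
G(26) = mex{1,0,0} = 2
G(27) = mex{1,1,0} = 2
G(28) = mex{1,1,1} = 0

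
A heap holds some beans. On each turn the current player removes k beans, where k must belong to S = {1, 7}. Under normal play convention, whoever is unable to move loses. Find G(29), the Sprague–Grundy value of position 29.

G(0) = 0
G(1) = mex{0} = 1
G(2) = mex{1} = 0
G(3) = mex{0} = 1
G(4) = mex{1} = 0
G(5) = mex{0} = 1
G(6) = mex{1} = 0
G(7) = mex{0,0} = 1
G(8) = mex{1,1} = 0
G(9) = mex{0,0} = 1
G(10) = mex{1,1} = 0
G(11) = mex{0,0} = 1
G(12) = mex{1,1} = 0
G(13) = mex{0,0} = 1
G(14) = mex{1,1} = 0
G(15) = mex{0,0} = 1
G(16) = mex{1,1} = 0
G(17) = mex{0,0} = 1
G(18) = mex{1,1} = 0
G(19) = mex{0,0} = 1
G(20) = mex{1,1} = 0
G(21) = mex{0,0} = 1
G(22) = mex{1,1} = 0
G(23) = mex{0,0} = 1
G(24) = mex{1,1} = 0
G(25) = mex{0,0} = 1
G(26) = mex{1,1} = 0
G(27) = mex{0,0} = 1
G(28) = mex{1,1} = 0
G(29) = mex{0,0} = 1

1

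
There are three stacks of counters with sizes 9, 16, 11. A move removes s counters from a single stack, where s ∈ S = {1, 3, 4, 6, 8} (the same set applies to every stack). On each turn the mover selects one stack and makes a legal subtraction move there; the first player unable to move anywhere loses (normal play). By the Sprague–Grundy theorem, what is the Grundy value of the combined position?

2

All stacks use S = {1, 3, 4, 6, 8}:
G(0) = 0
G(1) = mex{0} = 1
G(2) = mex{1} = 0
G(3) = mex{0,0} = 1
G(4) = mex{1,1,0} = 2
G(5) = mex{2,0,1} = 3
G(6) = mex{3,1,0,0} = 2
G(7) = mex{2,2,1,1} = 0
G(8) = mex{0,3,2,0,0} = 1
G(9) = mex{1,2,3,1,1} = 0
G(10) = mex{0,0,2,2,0} = 1
G(11) = mex{1,1,0,3,1} = 2
G(12) = mex{2,0,1,2,2} = 3
G(13) = mex{3,1,0,0,3} = 2
G(14) = mex{2,2,1,1,2} = 0
G(15) = mex{0,3,2,0,0} = 1
G(16) = mex{1,2,3,1,1} = 0
Stack A: G(9) = 0.
Stack B: G(16) = 0.
Stack C: G(11) = 2.
Combined Grundy value = 0 ⊕ 0 ⊕ 2 = 2.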